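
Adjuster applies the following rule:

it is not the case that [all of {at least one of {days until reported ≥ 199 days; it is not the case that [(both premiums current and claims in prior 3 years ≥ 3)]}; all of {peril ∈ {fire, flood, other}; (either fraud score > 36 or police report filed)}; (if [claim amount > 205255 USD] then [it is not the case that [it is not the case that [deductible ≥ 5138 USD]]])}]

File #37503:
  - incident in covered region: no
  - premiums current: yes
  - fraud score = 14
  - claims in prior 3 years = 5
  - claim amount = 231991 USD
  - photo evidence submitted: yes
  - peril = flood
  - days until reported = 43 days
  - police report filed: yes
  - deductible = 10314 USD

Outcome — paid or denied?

Paid

Atomic conditions:
  days until reported ≥ 199 days: 43 ≥ 199 is false
  premiums current: yes → true
  claims in prior 3 years ≥ 3: 5 ≥ 3 is true
  peril ∈ {fire, flood, other}: flood is in the set → true
  fraud score > 36: 14 > 36 is false
  police report filed: yes → true
  claim amount > 205255 USD: 231991 > 205255 is true
  deductible ≥ 5138 USD: 10314 ≥ 5138 is true
Combine:
[1.1.2.1] true AND true = true
[1.1.2] NOT true = false
[1.1] false OR false = false
[1.2.2] false OR true = true
[1.2] true AND true = true
[1.3.2.1] NOT true = false
[1.3.2] NOT false = true
[1.3] true → true = true
[1] false AND true AND true = false
[root] NOT false = true
Overall: true → paid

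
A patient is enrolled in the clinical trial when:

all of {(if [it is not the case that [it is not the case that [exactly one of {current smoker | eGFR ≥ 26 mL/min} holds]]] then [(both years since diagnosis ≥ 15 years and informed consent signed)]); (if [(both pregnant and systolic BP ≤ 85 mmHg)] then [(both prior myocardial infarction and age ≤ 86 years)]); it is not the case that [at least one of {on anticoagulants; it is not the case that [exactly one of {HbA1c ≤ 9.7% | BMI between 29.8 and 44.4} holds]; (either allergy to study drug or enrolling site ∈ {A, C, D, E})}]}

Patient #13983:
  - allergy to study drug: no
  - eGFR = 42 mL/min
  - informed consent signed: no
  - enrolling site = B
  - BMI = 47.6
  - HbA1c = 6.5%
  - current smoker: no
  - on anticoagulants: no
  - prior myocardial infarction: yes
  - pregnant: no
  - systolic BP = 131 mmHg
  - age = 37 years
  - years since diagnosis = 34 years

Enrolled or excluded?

Excluded

Atomic conditions:
  current smoker: no → false
  eGFR ≥ 26 mL/min: 42 ≥ 26 is true
  years since diagnosis ≥ 15 years: 34 ≥ 15 is true
  informed consent signed: no → false
  pregnant: no → false
  systolic BP ≤ 85 mmHg: 131 ≤ 85 is false
  prior myocardial infarction: yes → true
  age ≤ 86 years: 37 ≤ 86 is true
  on anticoagulants: no → false
  HbA1c ≤ 9.7%: 6.5 ≤ 9.7 is true
  BMI between 29.8 and 44.4: 47.6 in [29.8, 44.4] is false
  allergy to study drug: no → false
  enrolling site ∈ {A, C, D, E}: B is not in the set → false
Combine:
[1.1.1.1] exactly-one(false, true) = true
[1.1.1] NOT true = false
[1.1] NOT false = true
[1.2] true AND false = false
[1] true → false = false
[2.1] false AND false = false
[2.2] true AND true = true
[2] false → true (antecedent false ⇒ implication holds) = true
[3.1.2.1] exactly-one(true, false) = true
[3.1.2] NOT true = false
[3.1.3] false OR false = false
[3.1] false OR false OR false = false
[3] NOT false = true
[root] false AND true AND true = false
Overall: false → excluded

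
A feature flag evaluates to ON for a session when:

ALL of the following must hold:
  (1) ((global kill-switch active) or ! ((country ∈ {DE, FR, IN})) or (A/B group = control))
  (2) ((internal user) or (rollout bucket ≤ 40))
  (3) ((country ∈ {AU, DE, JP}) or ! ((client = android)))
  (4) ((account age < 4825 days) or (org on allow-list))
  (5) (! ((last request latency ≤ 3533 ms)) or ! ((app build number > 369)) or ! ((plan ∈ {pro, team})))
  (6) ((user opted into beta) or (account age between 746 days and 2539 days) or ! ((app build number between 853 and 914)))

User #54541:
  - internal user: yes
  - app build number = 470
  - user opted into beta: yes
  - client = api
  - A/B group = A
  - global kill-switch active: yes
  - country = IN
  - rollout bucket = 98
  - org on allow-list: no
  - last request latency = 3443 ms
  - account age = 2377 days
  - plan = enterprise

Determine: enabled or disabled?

Enabled

Atomic conditions:
  global kill-switch active: yes → true
  country ∈ {DE, FR, IN}: IN is in the set → true
  A/B group = control: A == control is false
  internal user: yes → true
  rollout bucket ≤ 40: 98 ≤ 40 is false
  country ∈ {AU, DE, JP}: IN is not in the set → false
  client = android: api == android is false
  account age < 4825 days: 2377 < 4825 is true
  org on allow-list: no → false
  last request latency ≤ 3533 ms: 3443 ≤ 3533 is true
  app build number > 369: 470 > 369 is true
  plan ∈ {pro, team}: enterprise is not in the set → false
  user opted into beta: yes → true
  account age between 746 days and 2539 days: 2377 in [746, 2539] is true
  app build number between 853 and 914: 470 in [853, 914] is false
Combine:
[1.2] NOT true = false
[1] true OR false OR false = true
[2] true OR false = true
[3.2] NOT false = true
[3] false OR true = true
[4] true OR false = true
[5.1] NOT true = false
[5.2] NOT true = false
[5.3] NOT false = true
[5] false OR false OR true = true
[6.3] NOT false = true
[6] true OR true OR true = true
[root] true AND true AND true AND true AND true AND true = true
Overall: true → enabled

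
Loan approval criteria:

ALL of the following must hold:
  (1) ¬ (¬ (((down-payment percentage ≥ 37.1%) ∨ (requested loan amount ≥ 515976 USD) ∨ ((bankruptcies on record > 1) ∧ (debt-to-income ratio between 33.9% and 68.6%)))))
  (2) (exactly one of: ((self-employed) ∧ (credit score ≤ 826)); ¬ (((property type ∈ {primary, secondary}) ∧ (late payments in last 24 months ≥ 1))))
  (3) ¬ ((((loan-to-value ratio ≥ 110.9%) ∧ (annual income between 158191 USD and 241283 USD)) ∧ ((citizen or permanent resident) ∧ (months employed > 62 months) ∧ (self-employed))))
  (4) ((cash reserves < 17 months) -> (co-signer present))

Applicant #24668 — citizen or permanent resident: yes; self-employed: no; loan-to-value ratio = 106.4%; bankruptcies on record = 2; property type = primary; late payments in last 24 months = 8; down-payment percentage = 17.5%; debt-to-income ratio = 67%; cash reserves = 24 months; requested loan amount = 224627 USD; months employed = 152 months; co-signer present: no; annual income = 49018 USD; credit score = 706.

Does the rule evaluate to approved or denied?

Atomic conditions:
  down-payment percentage ≥ 37.1%: 17.5 ≥ 37.1 is false
  requested loan amount ≥ 515976 USD: 224627 ≥ 515976 is false
  bankruptcies on record > 1: 2 > 1 is true
  debt-to-income ratio between 33.9% and 68.6%: 67 in [33.9, 68.6] is true
  self-employed: no → false
  credit score ≤ 826: 706 ≤ 826 is true
  property type ∈ {primary, secondary}: primary is in the set → true
  late payments in last 24 months ≥ 1: 8 ≥ 1 is true
  loan-to-value ratio ≥ 110.9%: 106.4 ≥ 110.9 is false
  annual income between 158191 USD and 241283 USD: 49018 in [158191, 241283] is false
  citizen or permanent resident: yes → true
  months employed > 62 months: 152 > 62 is true
  cash reserves < 17 months: 24 < 17 is false
  co-signer present: no → false
Combine:
[1.1.1.3] true AND true = true
[1.1.1] false OR false OR true = true
[1.1] NOT true = false
[1] NOT false = true
[2.1] false AND true = false
[2.2.1] true AND true = true
[2.2] NOT true = false
[2] exactly-one(false, false) = false
[3.1.1] false AND false = false
[3.1.2] true AND true AND false = false
[3.1] false AND false = false
[3] NOT false = true
[4] false → false (antecedent false ⇒ implication holds) = true
[root] true AND false AND true AND true = false
Overall: false → denied

Denied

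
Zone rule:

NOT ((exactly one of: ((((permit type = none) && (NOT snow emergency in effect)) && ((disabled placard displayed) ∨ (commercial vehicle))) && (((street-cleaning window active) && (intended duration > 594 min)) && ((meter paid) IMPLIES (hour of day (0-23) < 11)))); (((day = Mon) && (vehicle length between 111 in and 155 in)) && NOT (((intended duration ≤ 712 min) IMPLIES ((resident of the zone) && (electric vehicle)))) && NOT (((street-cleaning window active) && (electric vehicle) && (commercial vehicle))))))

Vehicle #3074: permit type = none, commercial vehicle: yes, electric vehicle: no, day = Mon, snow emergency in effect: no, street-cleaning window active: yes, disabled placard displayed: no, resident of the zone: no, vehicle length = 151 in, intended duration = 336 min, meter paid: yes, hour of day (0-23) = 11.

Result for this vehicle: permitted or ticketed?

Ticketed

Atomic conditions:
  permit type = none: none == none is true
  NOT snow emergency in effect: no → true
  disabled placard displayed: no → false
  commercial vehicle: yes → true
  street-cleaning window active: yes → true
  intended duration > 594 min: 336 > 594 is false
  meter paid: yes → true
  hour of day (0-23) < 11: 11 < 11 is false
  day = Mon: Mon == Mon is true
  vehicle length between 111 in and 155 in: 151 in [111, 155] is true
  intended duration ≤ 712 min: 336 ≤ 712 is true
  resident of the zone: no → false
  electric vehicle: no → false
Combine:
[1.1.1.1] true AND true = true
[1.1.1.2] false OR true = true
[1.1.1] true AND true = true
[1.1.2.1] true AND false = false
[1.1.2.2] true → false = false
[1.1.2] false AND false = false
[1.1] true AND false = false
[1.2.1] true AND true = true
[1.2.2.1.2] false AND false = false
[1.2.2.1] true → false = false
[1.2.2] NOT false = true
[1.2.3.1] true AND false AND true = false
[1.2.3] NOT false = true
[1.2] true AND true AND true = true
[1] exactly-one(false, true) = true
[root] NOT true = false
Overall: false → ticketed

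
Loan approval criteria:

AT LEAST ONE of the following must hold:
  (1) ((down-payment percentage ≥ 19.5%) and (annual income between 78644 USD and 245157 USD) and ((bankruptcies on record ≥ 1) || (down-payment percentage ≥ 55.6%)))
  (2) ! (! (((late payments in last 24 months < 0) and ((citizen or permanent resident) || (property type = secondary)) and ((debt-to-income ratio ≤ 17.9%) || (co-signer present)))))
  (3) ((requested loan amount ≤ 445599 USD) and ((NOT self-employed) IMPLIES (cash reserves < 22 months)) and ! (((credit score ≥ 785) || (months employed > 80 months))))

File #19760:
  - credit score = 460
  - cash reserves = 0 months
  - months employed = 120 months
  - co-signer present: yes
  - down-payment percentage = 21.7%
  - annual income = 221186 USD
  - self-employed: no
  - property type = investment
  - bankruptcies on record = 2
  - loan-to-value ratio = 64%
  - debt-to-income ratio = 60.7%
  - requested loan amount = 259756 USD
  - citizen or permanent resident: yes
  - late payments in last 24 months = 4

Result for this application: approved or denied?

Atomic conditions:
  down-payment percentage ≥ 19.5%: 21.7 ≥ 19.5 is true
  annual income between 78644 USD and 245157 USD: 221186 in [78644, 245157] is true
  bankruptcies on record ≥ 1: 2 ≥ 1 is true
  down-payment percentage ≥ 55.6%: 21.7 ≥ 55.6 is false
  late payments in last 24 months < 0: 4 < 0 is false
  citizen or permanent resident: yes → true
  property type = secondary: investment == secondary is false
  debt-to-income ratio ≤ 17.9%: 60.7 ≤ 17.9 is false
  co-signer present: yes → true
  requested loan amount ≤ 445599 USD: 259756 ≤ 445599 is true
  NOT self-employed: no → true
  cash reserves < 22 months: 0 < 22 is true
  credit score ≥ 785: 460 ≥ 785 is false
  months employed > 80 months: 120 > 80 is true
Combine:
[1.3] true OR false = true
[1] true AND true AND true = true
[2.1.1.2] true OR false = true
[2.1.1.3] false OR true = true
[2.1.1] false AND true AND true = false
[2.1] NOT false = true
[2] NOT true = false
[3.2] true → true = true
[3.3.1] false OR true = true
[3.3] NOT true = false
[3] true AND true AND false = false
[root] true OR false OR false = true
Overall: true → approved

Approved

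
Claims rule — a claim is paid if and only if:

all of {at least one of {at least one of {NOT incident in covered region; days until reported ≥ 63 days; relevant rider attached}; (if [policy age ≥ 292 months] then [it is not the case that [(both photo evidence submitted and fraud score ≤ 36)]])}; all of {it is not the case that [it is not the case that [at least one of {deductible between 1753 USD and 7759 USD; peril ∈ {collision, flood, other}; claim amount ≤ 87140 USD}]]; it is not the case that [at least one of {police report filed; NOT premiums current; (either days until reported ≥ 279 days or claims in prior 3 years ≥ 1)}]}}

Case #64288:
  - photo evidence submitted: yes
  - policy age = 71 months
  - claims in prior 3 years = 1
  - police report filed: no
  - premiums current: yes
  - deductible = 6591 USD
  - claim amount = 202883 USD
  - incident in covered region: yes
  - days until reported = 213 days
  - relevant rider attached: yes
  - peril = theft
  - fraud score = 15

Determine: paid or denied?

Atomic conditions:
  NOT incident in covered region: yes → false
  days until reported ≥ 63 days: 213 ≥ 63 is true
  relevant rider attached: yes → true
  policy age ≥ 292 months: 71 ≥ 292 is false
  photo evidence submitted: yes → true
  fraud score ≤ 36: 15 ≤ 36 is true
  deductible between 1753 USD and 7759 USD: 6591 in [1753, 7759] is true
  peril ∈ {collision, flood, other}: theft is not in the set → false
  claim amount ≤ 87140 USD: 202883 ≤ 87140 is false
  police report filed: no → false
  NOT premiums current: yes → false
  days until reported ≥ 279 days: 213 ≥ 279 is false
  claims in prior 3 years ≥ 1: 1 ≥ 1 is true
Combine:
[1.1] false OR true OR true = true
[1.2.2.1] true AND true = true
[1.2.2] NOT true = false
[1.2] false → false (antecedent false ⇒ implication holds) = true
[1] true OR true = true
[2.1.1.1] true OR false OR false = true
[2.1.1] NOT true = false
[2.1] NOT false = true
[2.2.1.3] false OR true = true
[2.2.1] false OR false OR true = true
[2.2] NOT true = false
[2] true AND false = false
[root] true AND false = false
Overall: false → denied

Denied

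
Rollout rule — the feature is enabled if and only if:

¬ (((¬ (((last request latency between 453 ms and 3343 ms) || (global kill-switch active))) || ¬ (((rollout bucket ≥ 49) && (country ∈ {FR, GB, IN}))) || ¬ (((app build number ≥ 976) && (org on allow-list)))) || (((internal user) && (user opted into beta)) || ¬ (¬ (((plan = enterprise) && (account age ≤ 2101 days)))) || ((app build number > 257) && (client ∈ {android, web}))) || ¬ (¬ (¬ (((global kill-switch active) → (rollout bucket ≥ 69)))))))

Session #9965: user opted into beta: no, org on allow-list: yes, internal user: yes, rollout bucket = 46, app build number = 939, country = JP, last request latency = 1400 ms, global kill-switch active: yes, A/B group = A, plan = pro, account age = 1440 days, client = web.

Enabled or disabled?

Atomic conditions:
  last request latency between 453 ms and 3343 ms: 1400 in [453, 3343] is true
  global kill-switch active: yes → true
  rollout bucket ≥ 49: 46 ≥ 49 is false
  country ∈ {FR, GB, IN}: JP is not in the set → false
  app build number ≥ 976: 939 ≥ 976 is false
  org on allow-list: yes → true
  internal user: yes → true
  user opted into beta: no → false
  plan = enterprise: pro == enterprise is false
  account age ≤ 2101 days: 1440 ≤ 2101 is true
  app build number > 257: 939 > 257 is true
  client ∈ {android, web}: web is in the set → true
  rollout bucket ≥ 69: 46 ≥ 69 is false
Combine:
[1.1.1.1] true OR true = true
[1.1.1] NOT true = false
[1.1.2.1] false AND false = false
[1.1.2] NOT false = true
[1.1.3.1] false AND true = false
[1.1.3] NOT false = true
[1.1] false OR true OR true = true
[1.2.1] true AND false = false
[1.2.2.1.1] false AND true = false
[1.2.2.1] NOT false = true
[1.2.2] NOT true = false
[1.2.3] true AND true = true
[1.2] false OR false OR true = true
[1.3.1.1.1] true → false = false
[1.3.1.1] NOT false = true
[1.3.1] NOT true = false
[1.3] NOT false = true
[1] true OR true OR true = true
[root] NOT true = false
Overall: false → disabled

Disabled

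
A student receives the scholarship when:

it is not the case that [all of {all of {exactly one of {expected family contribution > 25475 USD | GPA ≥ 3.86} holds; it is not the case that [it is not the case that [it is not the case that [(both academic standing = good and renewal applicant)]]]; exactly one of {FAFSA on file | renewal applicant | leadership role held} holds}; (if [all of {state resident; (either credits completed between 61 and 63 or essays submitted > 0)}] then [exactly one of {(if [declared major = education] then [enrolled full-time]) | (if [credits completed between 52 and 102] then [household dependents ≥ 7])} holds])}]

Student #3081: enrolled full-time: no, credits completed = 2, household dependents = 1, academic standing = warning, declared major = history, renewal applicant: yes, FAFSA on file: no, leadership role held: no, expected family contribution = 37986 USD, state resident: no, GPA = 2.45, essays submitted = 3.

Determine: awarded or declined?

Atomic conditions:
  expected family contribution > 25475 USD: 37986 > 25475 is true
  GPA ≥ 3.86: 2.45 ≥ 3.86 is false
  academic standing = good: warning == good is false
  renewal applicant: yes → true
  FAFSA on file: no → false
  leadership role held: no → false
  state resident: no → false
  credits completed between 61 and 63: 2 in [61, 63] is false
  essays submitted > 0: 3 > 0 is true
  declared major = education: history == education is false
  enrolled full-time: no → false
  credits completed between 52 and 102: 2 in [52, 102] is false
  household dependents ≥ 7: 1 ≥ 7 is false
Combine:
[1.1.1] exactly-one(true, false) = true
[1.1.2.1.1.1] false AND true = false
[1.1.2.1.1] NOT false = true
[1.1.2.1] NOT true = false
[1.1.2] NOT false = true
[1.1.3] exactly-one(false, true, false) = true
[1.1] true AND true AND true = true
[1.2.1.2] false OR true = true
[1.2.1] false AND true = false
[1.2.2.1] false → false (antecedent false ⇒ implication holds) = true
[1.2.2.2] false → false (antecedent false ⇒ implication holds) = true
[1.2.2] exactly-one(true, true) = false
[1.2] false → false (antecedent false ⇒ implication holds) = true
[1] true AND true = true
[root] NOT true = false
Overall: false → declined

Declined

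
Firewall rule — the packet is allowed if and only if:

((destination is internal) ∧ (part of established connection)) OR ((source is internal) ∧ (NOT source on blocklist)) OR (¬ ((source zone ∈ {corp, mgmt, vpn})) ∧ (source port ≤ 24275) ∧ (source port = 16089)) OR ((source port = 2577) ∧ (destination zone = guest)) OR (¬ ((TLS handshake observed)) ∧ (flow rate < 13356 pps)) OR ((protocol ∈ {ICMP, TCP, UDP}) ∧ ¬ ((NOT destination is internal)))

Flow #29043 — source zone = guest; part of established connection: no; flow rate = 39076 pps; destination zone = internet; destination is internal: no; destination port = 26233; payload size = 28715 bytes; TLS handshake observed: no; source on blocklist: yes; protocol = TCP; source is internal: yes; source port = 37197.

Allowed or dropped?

Dropped

Atomic conditions:
  destination is internal: no → false
  part of established connection: no → false
  source is internal: yes → true
  NOT source on blocklist: yes → false
  source zone ∈ {corp, mgmt, vpn}: guest is not in the set → false
  source port ≤ 24275: 37197 ≤ 24275 is false
  source port = 16089: 37197 == 16089 is false
  source port = 2577: 37197 == 2577 is false
  destination zone = guest: internet == guest is false
  TLS handshake observed: no → false
  flow rate < 13356 pps: 39076 < 13356 is false
  protocol ∈ {ICMP, TCP, UDP}: TCP is in the set → true
  NOT destination is internal: no → true
Combine:
[1] false AND false = false
[2] true AND false = false
[3.1] NOT false = true
[3] true AND false AND false = false
[4] false AND false = false
[5.1] NOT false = true
[5] true AND false = false
[6.2] NOT true = false
[6] true AND false = false
[root] false OR false OR false OR false OR false OR false = false
Overall: false → dropped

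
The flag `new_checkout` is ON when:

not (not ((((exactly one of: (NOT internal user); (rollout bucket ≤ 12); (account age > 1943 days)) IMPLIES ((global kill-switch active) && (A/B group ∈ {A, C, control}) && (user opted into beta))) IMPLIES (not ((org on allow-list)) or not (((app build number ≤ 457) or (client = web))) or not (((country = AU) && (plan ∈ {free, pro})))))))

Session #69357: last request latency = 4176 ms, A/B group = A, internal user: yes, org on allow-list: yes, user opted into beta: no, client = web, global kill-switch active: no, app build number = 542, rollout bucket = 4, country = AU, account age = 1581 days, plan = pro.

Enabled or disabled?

Atomic conditions:
  NOT internal user: yes → false
  rollout bucket ≤ 12: 4 ≤ 12 is true
  account age > 1943 days: 1581 > 1943 is false
  global kill-switch active: no → false
  A/B group ∈ {A, C, control}: A is in the set → true
  user opted into beta: no → false
  org on allow-list: yes → true
  app build number ≤ 457: 542 ≤ 457 is false
  client = web: web == web is true
  country = AU: AU == AU is true
  plan ∈ {free, pro}: pro is in the set → true
Combine:
[1.1.1.1] exactly-one(false, true, false) = true
[1.1.1.2] false AND true AND false = false
[1.1.1] true → false = false
[1.1.2.1] NOT true = false
[1.1.2.2.1] false OR true = true
[1.1.2.2] NOT true = false
[1.1.2.3.1] true AND true = true
[1.1.2.3] NOT true = false
[1.1.2] false OR false OR false = false
[1.1] false → false (antecedent false ⇒ implication holds) = true
[1] NOT true = false
[root] NOT false = true
Overall: true → enabled

Enabled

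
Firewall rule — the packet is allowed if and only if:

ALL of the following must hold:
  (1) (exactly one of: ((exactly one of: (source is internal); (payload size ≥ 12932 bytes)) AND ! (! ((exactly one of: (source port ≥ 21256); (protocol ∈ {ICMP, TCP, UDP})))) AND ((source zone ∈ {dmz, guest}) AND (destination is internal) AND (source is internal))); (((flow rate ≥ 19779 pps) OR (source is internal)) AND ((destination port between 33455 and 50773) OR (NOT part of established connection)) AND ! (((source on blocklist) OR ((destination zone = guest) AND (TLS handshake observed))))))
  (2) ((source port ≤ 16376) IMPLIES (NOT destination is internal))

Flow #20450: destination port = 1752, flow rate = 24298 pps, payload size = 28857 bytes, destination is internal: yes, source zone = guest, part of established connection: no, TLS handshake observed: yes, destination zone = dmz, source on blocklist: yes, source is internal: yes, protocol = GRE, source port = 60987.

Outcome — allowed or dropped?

Dropped

Atomic conditions:
  source is internal: yes → true
  payload size ≥ 12932 bytes: 28857 ≥ 12932 is true
  source port ≥ 21256: 60987 ≥ 21256 is true
  protocol ∈ {ICMP, TCP, UDP}: GRE is not in the set → false
  source zone ∈ {dmz, guest}: guest is in the set → true
  destination is internal: yes → true
  flow rate ≥ 19779 pps: 24298 ≥ 19779 is true
  destination port between 33455 and 50773: 1752 in [33455, 50773] is false
  NOT part of established connection: no → true
  source on blocklist: yes → true
  destination zone = guest: dmz == guest is false
  TLS handshake observed: yes → true
  source port ≤ 16376: 60987 ≤ 16376 is false
  NOT destination is internal: yes → false
Combine:
[1.1.1] exactly-one(true, true) = false
[1.1.2.1.1] exactly-one(true, false) = true
[1.1.2.1] NOT true = false
[1.1.2] NOT false = true
[1.1.3] true AND true AND true = true
[1.1] false AND true AND true = false
[1.2.1] true OR true = true
[1.2.2] false OR true = true
[1.2.3.1.2] false AND true = false
[1.2.3.1] true OR false = true
[1.2.3] NOT true = false
[1.2] true AND true AND false = false
[1] exactly-one(false, false) = false
[2] false → false (antecedent false ⇒ implication holds) = true
[root] false AND true = false
Overall: false → dropped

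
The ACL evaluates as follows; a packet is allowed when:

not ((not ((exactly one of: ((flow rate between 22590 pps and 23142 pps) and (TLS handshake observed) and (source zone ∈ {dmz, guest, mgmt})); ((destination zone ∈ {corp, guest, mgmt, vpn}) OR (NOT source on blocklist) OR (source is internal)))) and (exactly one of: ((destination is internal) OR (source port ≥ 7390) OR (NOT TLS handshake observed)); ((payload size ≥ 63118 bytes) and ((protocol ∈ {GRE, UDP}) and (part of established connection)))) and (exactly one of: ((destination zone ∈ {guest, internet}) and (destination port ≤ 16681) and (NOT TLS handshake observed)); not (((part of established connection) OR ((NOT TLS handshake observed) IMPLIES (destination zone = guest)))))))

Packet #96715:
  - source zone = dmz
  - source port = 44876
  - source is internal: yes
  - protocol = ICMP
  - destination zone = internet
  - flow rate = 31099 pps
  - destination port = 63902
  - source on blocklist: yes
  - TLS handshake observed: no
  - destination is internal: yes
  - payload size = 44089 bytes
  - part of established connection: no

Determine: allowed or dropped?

Allowed

Atomic conditions:
  flow rate between 22590 pps and 23142 pps: 31099 in [22590, 23142] is false
  TLS handshake observed: no → false
  source zone ∈ {dmz, guest, mgmt}: dmz is in the set → true
  destination zone ∈ {corp, guest, mgmt, vpn}: internet is not in the set → false
  NOT source on blocklist: yes → false
  source is internal: yes → true
  destination is internal: yes → true
  source port ≥ 7390: 44876 ≥ 7390 is true
  NOT TLS handshake observed: no → true
  payload size ≥ 63118 bytes: 44089 ≥ 63118 is false
  protocol ∈ {GRE, UDP}: ICMP is not in the set → false
  part of established connection: no → false
  destination zone ∈ {guest, internet}: internet is in the set → true
  destination port ≤ 16681: 63902 ≤ 16681 is false
  destination zone = guest: internet == guest is false
Combine:
[1.1.1.1] false AND false AND true = false
[1.1.1.2] false OR false OR true = true
[1.1.1] exactly-one(false, true) = true
[1.1] NOT true = false
[1.2.1] true OR true OR true = true
[1.2.2.2] false AND false = false
[1.2.2] false AND false = false
[1.2] exactly-one(true, false) = true
[1.3.1] true AND false AND true = false
[1.3.2.1.2] true → false = false
[1.3.2.1] false OR false = false
[1.3.2] NOT false = true
[1.3] exactly-one(false, true) = true
[1] false AND true AND true = false
[root] NOT false = true
Overall: true → allowed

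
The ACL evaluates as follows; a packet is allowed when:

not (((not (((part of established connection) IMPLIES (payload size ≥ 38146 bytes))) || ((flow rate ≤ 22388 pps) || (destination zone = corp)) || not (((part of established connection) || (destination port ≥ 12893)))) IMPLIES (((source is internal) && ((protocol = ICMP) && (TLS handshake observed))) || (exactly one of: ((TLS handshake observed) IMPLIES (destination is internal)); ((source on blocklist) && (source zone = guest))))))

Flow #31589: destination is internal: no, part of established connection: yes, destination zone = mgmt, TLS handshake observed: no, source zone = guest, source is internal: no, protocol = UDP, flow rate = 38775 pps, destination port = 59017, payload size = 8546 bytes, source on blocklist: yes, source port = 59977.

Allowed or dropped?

Atomic conditions:
  part of established connection: yes → true
  payload size ≥ 38146 bytes: 8546 ≥ 38146 is false
  flow rate ≤ 22388 pps: 38775 ≤ 22388 is false
  destination zone = corp: mgmt == corp is false
  destination port ≥ 12893: 59017 ≥ 12893 is true
  source is internal: no → false
  protocol = ICMP: UDP == ICMP is false
  TLS handshake observed: no → false
  destination is internal: no → false
  source on blocklist: yes → true
  source zone = guest: guest == guest is true
Combine:
[1.1.1.1] true → false = false
[1.1.1] NOT false = true
[1.1.2] false OR false = false
[1.1.3.1] true OR true = true
[1.1.3] NOT true = false
[1.1] true OR false OR false = true
[1.2.1.2] false AND false = false
[1.2.1] false AND false = false
[1.2.2.1] false → false (antecedent false ⇒ implication holds) = true
[1.2.2.2] true AND true = true
[1.2.2] exactly-one(true, true) = false
[1.2] false OR false = false
[1] true → false = false
[root] NOT false = true
Overall: true → allowed

Allowed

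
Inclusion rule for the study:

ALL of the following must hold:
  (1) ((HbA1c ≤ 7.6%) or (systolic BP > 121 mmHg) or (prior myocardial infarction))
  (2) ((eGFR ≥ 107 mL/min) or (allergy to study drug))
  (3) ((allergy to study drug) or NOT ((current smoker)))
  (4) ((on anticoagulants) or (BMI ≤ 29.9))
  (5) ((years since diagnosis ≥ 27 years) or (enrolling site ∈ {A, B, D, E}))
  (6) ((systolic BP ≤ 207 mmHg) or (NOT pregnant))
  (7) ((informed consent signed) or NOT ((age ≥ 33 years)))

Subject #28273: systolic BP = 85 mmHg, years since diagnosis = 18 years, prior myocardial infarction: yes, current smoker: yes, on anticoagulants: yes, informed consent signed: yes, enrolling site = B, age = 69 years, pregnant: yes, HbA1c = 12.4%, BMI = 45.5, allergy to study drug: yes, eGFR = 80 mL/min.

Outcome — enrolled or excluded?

Enrolled

Atomic conditions:
  HbA1c ≤ 7.6%: 12.4 ≤ 7.6 is false
  systolic BP > 121 mmHg: 85 > 121 is false
  prior myocardial infarction: yes → true
  eGFR ≥ 107 mL/min: 80 ≥ 107 is false
  allergy to study drug: yes → true
  current smoker: yes → true
  on anticoagulants: yes → true
  BMI ≤ 29.9: 45.5 ≤ 29.9 is false
  years since diagnosis ≥ 27 years: 18 ≥ 27 is false
  enrolling site ∈ {A, B, D, E}: B is in the set → true
  systolic BP ≤ 207 mmHg: 85 ≤ 207 is true
  NOT pregnant: yes → false
  informed consent signed: yes → true
  age ≥ 33 years: 69 ≥ 33 is true
Combine:
[1] false OR false OR true = true
[2] false OR true = true
[3.2] NOT true = false
[3] true OR false = true
[4] true OR false = true
[5] false OR true = true
[6] true OR false = true
[7.2] NOT true = false
[7] true OR false = true
[root] true AND true AND true AND true AND true AND true AND true = true
Overall: true → enrolled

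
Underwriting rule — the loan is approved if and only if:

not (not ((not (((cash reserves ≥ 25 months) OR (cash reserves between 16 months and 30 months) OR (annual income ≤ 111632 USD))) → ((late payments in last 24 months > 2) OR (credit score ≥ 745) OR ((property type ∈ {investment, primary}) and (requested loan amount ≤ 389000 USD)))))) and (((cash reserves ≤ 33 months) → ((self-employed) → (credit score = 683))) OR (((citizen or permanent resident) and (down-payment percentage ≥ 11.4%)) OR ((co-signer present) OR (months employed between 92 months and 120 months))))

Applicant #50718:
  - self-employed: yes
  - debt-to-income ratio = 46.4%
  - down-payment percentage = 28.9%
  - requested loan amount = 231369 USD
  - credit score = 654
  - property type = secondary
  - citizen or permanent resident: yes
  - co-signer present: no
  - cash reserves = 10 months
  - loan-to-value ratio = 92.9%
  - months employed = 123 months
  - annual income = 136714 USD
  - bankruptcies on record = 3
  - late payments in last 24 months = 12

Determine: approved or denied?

Approved

Atomic conditions:
  cash reserves ≥ 25 months: 10 ≥ 25 is false
  cash reserves between 16 months and 30 months: 10 in [16, 30] is false
  annual income ≤ 111632 USD: 136714 ≤ 111632 is false
  late payments in last 24 months > 2: 12 > 2 is true
  credit score ≥ 745: 654 ≥ 745 is false
  property type ∈ {investment, primary}: secondary is not in the set → false
  requested loan amount ≤ 389000 USD: 231369 ≤ 389000 is true
  cash reserves ≤ 33 months: 10 ≤ 33 is true
  self-employed: yes → true
  credit score = 683: 654 == 683 is false
  citizen or permanent resident: yes → true
  down-payment percentage ≥ 11.4%: 28.9 ≥ 11.4 is true
  co-signer present: no → false
  months employed between 92 months and 120 months: 123 in [92, 120] is false
Combine:
[1.1.1.1.1] false OR false OR false = false
[1.1.1.1] NOT false = true
[1.1.1.2.3] false AND true = false
[1.1.1.2] true OR false OR false = true
[1.1.1] true → true = true
[1.1] NOT true = false
[1] NOT false = true
[2.1.2] true → false = false
[2.1] true → false = false
[2.2.1] true AND true = true
[2.2.2] false OR false = false
[2.2] true OR false = true
[2] false OR true = true
[root] true AND true = true
Overall: true → approved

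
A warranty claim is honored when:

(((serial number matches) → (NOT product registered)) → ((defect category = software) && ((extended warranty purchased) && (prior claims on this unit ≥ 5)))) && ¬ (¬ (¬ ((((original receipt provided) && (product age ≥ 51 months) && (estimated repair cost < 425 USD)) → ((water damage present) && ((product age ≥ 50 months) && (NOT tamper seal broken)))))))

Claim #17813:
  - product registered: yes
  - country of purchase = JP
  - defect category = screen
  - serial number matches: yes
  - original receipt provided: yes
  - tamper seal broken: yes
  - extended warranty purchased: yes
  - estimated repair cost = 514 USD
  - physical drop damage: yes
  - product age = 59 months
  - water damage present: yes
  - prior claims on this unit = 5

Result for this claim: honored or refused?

Refused

Atomic conditions:
  serial number matches: yes → true
  NOT product registered: yes → false
  defect category = software: screen == software is false
  extended warranty purchased: yes → true
  prior claims on this unit ≥ 5: 5 ≥ 5 is true
  original receipt provided: yes → true
  product age ≥ 51 months: 59 ≥ 51 is true
  estimated repair cost < 425 USD: 514 < 425 is false
  water damage present: yes → true
  product age ≥ 50 months: 59 ≥ 50 is true
  NOT tamper seal broken: yes → false
Combine:
[1.1] true → false = false
[1.2.2] true AND true = true
[1.2] false AND true = false
[1] false → false (antecedent false ⇒ implication holds) = true
[2.1.1.1.1] true AND true AND false = false
[2.1.1.1.2.2] true AND false = false
[2.1.1.1.2] true AND false = false
[2.1.1.1] false → false (antecedent false ⇒ implication holds) = true
[2.1.1] NOT true = false
[2.1] NOT false = true
[2] NOT true = false
[root] true AND false = false
Overall: false → refused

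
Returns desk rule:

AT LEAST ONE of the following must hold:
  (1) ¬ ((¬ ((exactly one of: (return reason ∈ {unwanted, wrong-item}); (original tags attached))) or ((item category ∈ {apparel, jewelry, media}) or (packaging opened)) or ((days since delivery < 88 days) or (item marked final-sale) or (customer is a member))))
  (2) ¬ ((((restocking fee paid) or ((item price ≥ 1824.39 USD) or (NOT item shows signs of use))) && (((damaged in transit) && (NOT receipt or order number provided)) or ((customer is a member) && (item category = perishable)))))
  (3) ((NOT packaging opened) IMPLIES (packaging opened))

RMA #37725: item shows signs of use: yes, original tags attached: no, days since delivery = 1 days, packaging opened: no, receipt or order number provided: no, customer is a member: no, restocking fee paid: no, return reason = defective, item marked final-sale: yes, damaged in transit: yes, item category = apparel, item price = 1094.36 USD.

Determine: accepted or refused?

Atomic conditions:
  return reason ∈ {unwanted, wrong-item}: defective is not in the set → false
  original tags attached: no → false
  item category ∈ {apparel, jewelry, media}: apparel is in the set → true
  packaging opened: no → false
  days since delivery < 88 days: 1 < 88 is true
  item marked final-sale: yes → true
  customer is a member: no → false
  restocking fee paid: no → false
  item price ≥ 1824.39 USD: 1094.36 ≥ 1824.39 is false
  NOT item shows signs of use: yes → false
  damaged in transit: yes → true
  NOT receipt or order number provided: no → true
  item category = perishable: apparel == perishable is false
  NOT packaging opened: no → true
Combine:
[1.1.1.1] exactly-one(false, false) = false
[1.1.1] NOT false = true
[1.1.2] true OR false = true
[1.1.3] true OR true OR false = true
[1.1] true OR true OR true = true
[1] NOT true = false
[2.1.1.2] false OR false = false
[2.1.1] false OR false = false
[2.1.2.1] true AND true = true
[2.1.2.2] false AND false = false
[2.1.2] true OR false = true
[2.1] false AND true = false
[2] NOT false = true
[3] true → false = false
[root] false OR true OR false = true
Overall: true → accepted

Accepted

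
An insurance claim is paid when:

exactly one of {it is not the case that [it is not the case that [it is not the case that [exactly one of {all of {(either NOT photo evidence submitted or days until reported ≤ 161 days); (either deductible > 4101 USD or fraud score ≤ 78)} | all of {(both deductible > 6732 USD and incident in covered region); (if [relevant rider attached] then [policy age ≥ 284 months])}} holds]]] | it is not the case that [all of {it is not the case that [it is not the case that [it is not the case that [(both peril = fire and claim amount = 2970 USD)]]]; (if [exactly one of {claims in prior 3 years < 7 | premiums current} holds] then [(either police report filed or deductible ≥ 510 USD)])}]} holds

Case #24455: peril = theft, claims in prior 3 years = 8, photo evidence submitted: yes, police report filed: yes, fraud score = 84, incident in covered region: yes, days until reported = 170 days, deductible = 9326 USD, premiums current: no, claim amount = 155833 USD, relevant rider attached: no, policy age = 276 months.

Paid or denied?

Denied

Atomic conditions:
  NOT photo evidence submitted: yes → false
  days until reported ≤ 161 days: 170 ≤ 161 is false
  deductible > 4101 USD: 9326 > 4101 is true
  fraud score ≤ 78: 84 ≤ 78 is false
  deductible > 6732 USD: 9326 > 6732 is true
  incident in covered region: yes → true
  relevant rider attached: no → false
  policy age ≥ 284 months: 276 ≥ 284 is false
  peril = fire: theft == fire is false
  claim amount = 2970 USD: 155833 == 2970 is false
  claims in prior 3 years < 7: 8 < 7 is false
  premiums current: no → false
  police report filed: yes → true
  deductible ≥ 510 USD: 9326 ≥ 510 is true
Combine:
[1.1.1.1.1.1] false OR false = false
[1.1.1.1.1.2] true OR false = true
[1.1.1.1.1] false AND true = false
[1.1.1.1.2.1] true AND true = true
[1.1.1.1.2.2] false → false (antecedent false ⇒ implication holds) = true
[1.1.1.1.2] true AND true = true
[1.1.1.1] exactly-one(false, true) = true
[1.1.1] NOT true = false
[1.1] NOT false = true
[1] NOT true = false
[2.1.1.1.1.1] false AND false = false
[2.1.1.1.1] NOT false = true
[2.1.1.1] NOT true = false
[2.1.1] NOT false = true
[2.1.2.1] exactly-one(false, false) = false
[2.1.2.2] true OR true = true
[2.1.2] false → true (antecedent false ⇒ implication holds) = true
[2.1] true AND true = true
[2] NOT true = false
[root] exactly-one(false, false) = false
Overall: false → denied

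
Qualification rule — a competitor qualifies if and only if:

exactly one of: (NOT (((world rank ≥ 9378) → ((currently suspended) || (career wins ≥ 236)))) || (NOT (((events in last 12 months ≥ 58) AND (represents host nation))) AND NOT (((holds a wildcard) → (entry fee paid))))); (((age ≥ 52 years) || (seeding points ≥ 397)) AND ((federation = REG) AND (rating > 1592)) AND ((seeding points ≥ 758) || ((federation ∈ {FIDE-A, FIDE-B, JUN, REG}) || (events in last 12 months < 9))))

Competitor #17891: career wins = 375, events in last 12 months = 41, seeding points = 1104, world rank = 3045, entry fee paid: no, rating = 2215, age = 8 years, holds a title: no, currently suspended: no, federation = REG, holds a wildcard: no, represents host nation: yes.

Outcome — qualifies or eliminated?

Atomic conditions:
  world rank ≥ 9378: 3045 ≥ 9378 is false
  currently suspended: no → false
  career wins ≥ 236: 375 ≥ 236 is true
  events in last 12 months ≥ 58: 41 ≥ 58 is false
  represents host nation: yes → true
  holds a wildcard: no → false
  entry fee paid: no → false
  age ≥ 52 years: 8 ≥ 52 is false
  seeding points ≥ 397: 1104 ≥ 397 is true
  federation = REG: REG == REG is true
  rating > 1592: 2215 > 1592 is true
  seeding points ≥ 758: 1104 ≥ 758 is true
  federation ∈ {FIDE-A, FIDE-B, JUN, REG}: REG is in the set → true
  events in last 12 months < 9: 41 < 9 is false
Combine:
[1.1.1.2] false OR true = true
[1.1.1] false → true (antecedent false ⇒ implication holds) = true
[1.1] NOT true = false
[1.2.1.1] false AND true = false
[1.2.1] NOT false = true
[1.2.2.1] false → false (antecedent false ⇒ implication holds) = true
[1.2.2] NOT true = false
[1.2] true AND false = false
[1] false OR false = false
[2.1] false OR true = true
[2.2] true AND true = true
[2.3.2] true OR false = true
[2.3] true OR true = true
[2] true AND true AND true = true
[root] exactly-one(false, true) = true
Overall: true → qualifies

Qualifies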